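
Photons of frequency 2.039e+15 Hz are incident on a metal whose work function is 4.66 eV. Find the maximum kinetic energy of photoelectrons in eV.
3.7726 eV

Using Einstein's photoelectric equation: KE_max = hf - φ

First, calculate the photon energy:
E_photon = hf = (6.626×10⁻³⁴ J·s)(2.039e+15 Hz)
E_photon = 8.4326 eV

Then, the maximum kinetic energy:
KE_max = E_photon - φ = 8.4326 eV - 4.66 eV = 3.7726 eV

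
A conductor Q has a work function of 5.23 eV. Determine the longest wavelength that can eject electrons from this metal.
237.06 nm

The threshold wavelength is when the photon energy equals the work function:
hc/λ₀ = φ

Solving for λ₀:
λ₀ = hc/φ = (6.626×10⁻³⁴ J·s)(3×10⁸ m/s) / (5.23 eV × 1.602×10⁻¹⁹ J/eV)
λ₀ = 237.06 nm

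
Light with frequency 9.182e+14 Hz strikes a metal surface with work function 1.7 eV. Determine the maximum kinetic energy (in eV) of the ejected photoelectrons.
2.0974 eV

Using Einstein's photoelectric equation: KE_max = hf - φ

First, calculate the photon energy:
E_photon = hf = (6.626×10⁻³⁴ J·s)(9.182e+14 Hz)
E_photon = 3.7974 eV

Then, the maximum kinetic energy:
KE_max = E_photon - φ = 3.7974 eV - 1.7 eV = 2.0974 eV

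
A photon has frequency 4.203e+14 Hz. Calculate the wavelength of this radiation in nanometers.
713.28 nm

Using the wave equation: c = fλ

Solving for wavelength:
λ = c/f = (3×10⁸ m/s) / (4.203e+14 Hz)
λ = 713.28 nm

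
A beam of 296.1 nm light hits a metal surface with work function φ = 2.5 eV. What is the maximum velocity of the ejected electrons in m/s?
7.7040e+05 m/s

First, find the maximum kinetic energy:
E_photon = hc/λ = 4.1872 eV
KE_max = E_photon - φ = 4.1872 - 2.5 = 1.6872 eV

Convert to Joules: KE_max = 1.6872 × 1.602×10⁻¹⁹ J = 2.7033e-19 J

Then use KE = ½mv² to find velocity:
v = √(2·KE/m) = √(2 × 2.7033e-19 J / 9.109e-31 kg)
v = 7.7040e+05 m/s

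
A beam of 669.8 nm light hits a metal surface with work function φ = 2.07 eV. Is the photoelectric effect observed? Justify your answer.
No

For photoemission, the photon energy must exceed the work function.

Photon energy: E = hc/λ = 1.8511 eV
Work function: φ = 2.07 eV

Since E_photon (1.8511 eV) < φ (2.07 eV), photoemission will NOT occur.
The threshold wavelength is λ₀ = hc/φ = 599.0 nm.
Since 669.8 nm > 599.0 nm, the photons lack sufficient energy.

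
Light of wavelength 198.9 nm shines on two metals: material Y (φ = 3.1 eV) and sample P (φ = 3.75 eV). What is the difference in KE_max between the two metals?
0.6500 eV

Using KE_max = hc/λ - φ for each metal:

Photon energy: E = hc/λ = 6.2335 eV

For material Y (φ₁ = 3.1 eV):
KE₁ = E - φ₁ = 6.2335 - 3.1 = 3.1335 eV

For sample P (φ₂ = 3.75 eV):
KE₂ = E - φ₂ = 6.2335 - 3.75 = 2.4835 eV

Difference:
ΔKE = KE₁ - KE₂ = 3.1335 - 2.4835 = 0.6500 eV

Note: The difference equals the difference in work functions: 3.75 - 3.1 = 0.65 eV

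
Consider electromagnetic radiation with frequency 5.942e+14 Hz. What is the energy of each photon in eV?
2.4574 eV

Using E = hf:

E = hf = (6.626×10⁻³⁴ J·s)(5.942e+14 Hz)
E = 2.4574 eV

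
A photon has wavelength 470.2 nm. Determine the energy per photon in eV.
2.6368 eV

Using E = hf = hc/λ:

E = hc/λ = (6.626×10⁻³⁴ J·s)(3×10⁸ m/s) / (470.2×10⁻⁹ m)
E = 2.6368 eV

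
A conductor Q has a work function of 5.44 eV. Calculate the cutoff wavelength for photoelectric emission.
227.91 nm

The threshold wavelength is when the photon energy equals the work function:
hc/λ₀ = φ

Solving for λ₀:
λ₀ = hc/φ = (6.626×10⁻³⁴ J·s)(3×10⁸ m/s) / (5.44 eV × 1.602×10⁻¹⁹ J/eV)
λ₀ = 227.91 nm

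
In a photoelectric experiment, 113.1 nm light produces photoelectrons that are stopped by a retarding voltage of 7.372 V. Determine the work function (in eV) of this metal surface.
3.59 eV

The stopping potential gives the maximum kinetic energy: KE_max = eV_s = 7.372 eV

From Einstein's photoelectric equation: KE_max = hc/λ - φ
Rearranging: φ = hc/λ - KE_max

Calculate photon energy:
E_photon = hc/λ = (6.626×10⁻³⁴ J·s)(3×10⁸ m/s) / (113.1×10⁻⁹ m) = 10.9624 eV

Therefore:
φ = 10.9624 - 7.372 = 3.59 eV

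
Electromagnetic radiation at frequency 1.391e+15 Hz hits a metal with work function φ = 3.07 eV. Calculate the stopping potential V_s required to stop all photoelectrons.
2.6827 V

The stopping potential V_s satisfies: eV_s = KE_max

First, find KE_max using Einstein's equation:
E_photon = hf = (6.626×10⁻³⁴ J·s)(1.391e+15 Hz) = 5.7527 eV
KE_max = E_photon - φ = 5.7527 - 3.07 = 2.6827 eV

Since eV_s = KE_max:
V_s = KE_max/e = 2.6827 V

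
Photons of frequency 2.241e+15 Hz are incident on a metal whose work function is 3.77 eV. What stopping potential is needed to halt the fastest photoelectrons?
5.4980 V

The stopping potential V_s satisfies: eV_s = KE_max

First, find KE_max using Einstein's equation:
E_photon = hf = (6.626×10⁻³⁴ J·s)(2.241e+15 Hz) = 9.2680 eV
KE_max = E_photon - φ = 9.2680 - 3.77 = 5.4980 eV

Since eV_s = KE_max:
V_s = KE_max/e = 5.4980 V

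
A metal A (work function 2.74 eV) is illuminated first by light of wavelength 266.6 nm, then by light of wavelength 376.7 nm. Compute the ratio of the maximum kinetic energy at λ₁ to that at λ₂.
3.4654

Using Einstein's equation: KE_max = hc/λ - φ

For λ₁ = 266.6 nm:
E₁ = hc/λ₁ = 4.6506 eV
KE₁ = E₁ - φ = 4.6506 - 2.74 = 1.9106 eV

For λ₂ = 376.7 nm:
E₂ = hc/λ₂ = 3.2913 eV
KE₂ = E₂ - φ = 3.2913 - 2.74 = 0.5513 eV

Ratio: KE₁/KE₂ = 1.9106/0.5513 = 3.4654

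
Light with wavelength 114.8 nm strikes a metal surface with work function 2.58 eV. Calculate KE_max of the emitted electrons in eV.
8.2200 eV

Using Einstein's photoelectric equation: KE_max = hf - φ = hc/λ - φ

First, calculate the photon energy:
E_photon = hc/λ = (6.626×10⁻³⁴ J·s)(3×10⁸ m/s) / (114.8×10⁻⁹ m)
E_photon = 10.8000 eV

Then, the maximum kinetic energy:
KE_max = E_photon - φ = 10.8000 eV - 2.58 eV = 8.2200 eV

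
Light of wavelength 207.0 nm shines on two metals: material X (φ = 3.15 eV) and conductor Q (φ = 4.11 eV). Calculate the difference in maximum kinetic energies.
0.9600 eV

Using KE_max = hc/λ - φ for each metal:

Photon energy: E = hc/λ = 5.9896 eV

For material X (φ₁ = 3.15 eV):
KE₁ = E - φ₁ = 5.9896 - 3.15 = 2.8396 eV

For conductor Q (φ₂ = 4.11 eV):
KE₂ = E - φ₂ = 5.9896 - 4.11 = 1.8796 eV

Difference:
ΔKE = KE₁ - KE₂ = 2.8396 - 1.8796 = 0.9600 eV

Note: The difference equals the difference in work functions: 4.11 - 3.15 = 0.96 eV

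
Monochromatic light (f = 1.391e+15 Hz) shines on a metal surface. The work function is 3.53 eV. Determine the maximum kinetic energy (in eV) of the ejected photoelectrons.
2.2227 eV

Using Einstein's photoelectric equation: KE_max = hf - φ

First, calculate the photon energy:
E_photon = hf = (6.626×10⁻³⁴ J·s)(1.391e+15 Hz)
E_photon = 5.7527 eV

Then, the maximum kinetic energy:
KE_max = E_photon - φ = 5.7527 eV - 3.53 eV = 2.2227 eV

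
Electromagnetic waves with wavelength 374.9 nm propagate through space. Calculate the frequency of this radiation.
7.9966e+14 Hz

Using the wave equation: c = fλ

Solving for frequency:
f = c/λ = (3×10⁸ m/s) / (374.9×10⁻⁹ m)
f = 7.9966e+14 Hz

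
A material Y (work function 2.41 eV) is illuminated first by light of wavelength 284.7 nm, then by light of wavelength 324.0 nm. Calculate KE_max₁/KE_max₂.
1.3729

Using Einstein's equation: KE_max = hc/λ - φ

For λ₁ = 284.7 nm:
E₁ = hc/λ₁ = 4.3549 eV
KE₁ = E₁ - φ = 4.3549 - 2.41 = 1.9449 eV

For λ₂ = 324.0 nm:
E₂ = hc/λ₂ = 3.8267 eV
KE₂ = E₂ - φ = 3.8267 - 2.41 = 1.4167 eV

Ratio: KE₁/KE₂ = 1.9449/1.4167 = 1.3729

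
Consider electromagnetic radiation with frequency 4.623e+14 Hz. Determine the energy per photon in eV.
1.9119 eV

Using E = hf:

E = hf = (6.626×10⁻³⁴ J·s)(4.623e+14 Hz)
E = 1.9119 eV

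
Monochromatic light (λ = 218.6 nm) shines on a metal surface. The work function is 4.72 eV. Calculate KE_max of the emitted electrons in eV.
0.9517 eV

Using Einstein's photoelectric equation: KE_max = hf - φ = hc/λ - φ

First, calculate the photon energy:
E_photon = hc/λ = (6.626×10⁻³⁴ J·s)(3×10⁸ m/s) / (218.6×10⁻⁹ m)
E_photon = 5.6717 eV

Then, the maximum kinetic energy:
KE_max = E_photon - φ = 5.6717 eV - 4.72 eV = 0.9517 eV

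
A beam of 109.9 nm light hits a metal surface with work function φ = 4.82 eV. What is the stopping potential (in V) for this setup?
6.4615 V

The stopping potential V_s satisfies: eV_s = KE_max

First, find KE_max using Einstein's equation:
E_photon = hc/λ = 11.2815 eV
KE_max = E_photon - φ = 11.2815 - 4.82 = 6.4615 eV

Since eV_s = KE_max:
V_s = KE_max/e = 6.4615 V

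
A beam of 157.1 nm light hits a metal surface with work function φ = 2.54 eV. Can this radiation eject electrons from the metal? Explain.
Yes

For photoemission, the photon energy must exceed the work function.

Photon energy: E = hc/λ = 7.8921 eV
Work function: φ = 2.54 eV

Since E_photon (7.8921 eV) > φ (2.54 eV), photoemission WILL occur.
The threshold wavelength is λ₀ = hc/φ = 488.1 nm.
Since 157.1 nm < 488.1 nm, the light has sufficient energy.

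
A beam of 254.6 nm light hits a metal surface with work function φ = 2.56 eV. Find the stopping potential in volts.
2.3098 V

The stopping potential V_s satisfies: eV_s = KE_max

First, find KE_max using Einstein's equation:
E_photon = hc/λ = 4.8698 eV
KE_max = E_photon - φ = 4.8698 - 2.56 = 2.3098 eV

Since eV_s = KE_max:
V_s = KE_max/e = 2.3098 V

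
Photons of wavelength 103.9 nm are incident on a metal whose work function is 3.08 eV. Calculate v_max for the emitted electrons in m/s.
1.7647e+06 m/s

First, find the maximum kinetic energy:
E_photon = hc/λ = 11.9330 eV
KE_max = E_photon - φ = 11.9330 - 3.08 = 8.8530 eV

Convert to Joules: KE_max = 8.8530 × 1.602×10⁻¹⁹ J = 1.4184e-18 J

Then use KE = ½mv² to find velocity:
v = √(2·KE/m) = √(2 × 1.4184e-18 J / 9.109e-31 kg)
v = 1.7647e+06 m/s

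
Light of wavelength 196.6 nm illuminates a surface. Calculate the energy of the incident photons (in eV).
6.3064 eV

Using E = hf = hc/λ:

E = hc/λ = (6.626×10⁻³⁴ J·s)(3×10⁸ m/s) / (196.6×10⁻⁹ m)
E = 6.3064 eV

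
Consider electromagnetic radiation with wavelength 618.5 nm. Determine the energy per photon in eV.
2.0046 eV

Using E = hf = hc/λ:

E = hc/λ = (6.626×10⁻³⁴ J·s)(3×10⁸ m/s) / (618.5×10⁻⁹ m)
E = 2.0046 eV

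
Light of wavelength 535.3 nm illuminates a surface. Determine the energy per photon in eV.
2.3162 eV

Using E = hf = hc/λ:

E = hc/λ = (6.626×10⁻³⁴ J·s)(3×10⁸ m/s) / (535.3×10⁻⁹ m)
E = 2.3162 eV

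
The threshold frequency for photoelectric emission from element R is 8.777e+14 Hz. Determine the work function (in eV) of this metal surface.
3.63 eV

At the threshold frequency, photon energy equals work function:
φ = hf₀

Calculating:
φ = (6.626×10⁻³⁴ J·s)(8.777e+14 Hz)
φ = 3.63 eV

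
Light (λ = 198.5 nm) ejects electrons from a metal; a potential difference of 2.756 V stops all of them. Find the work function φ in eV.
3.49 eV

The stopping potential gives the maximum kinetic energy: KE_max = eV_s = 2.756 eV

From Einstein's photoelectric equation: KE_max = hc/λ - φ
Rearranging: φ = hc/λ - KE_max

Calculate photon energy:
E_photon = hc/λ = (6.626×10⁻³⁴ J·s)(3×10⁸ m/s) / (198.5×10⁻⁹ m) = 6.2461 eV

Therefore:
φ = 6.2461 - 2.756 = 3.49 eV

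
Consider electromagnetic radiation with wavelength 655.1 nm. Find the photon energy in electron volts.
1.8926 eV

Using E = hf = hc/λ:

E = hc/λ = (6.626×10⁻³⁴ J·s)(3×10⁸ m/s) / (655.1×10⁻⁹ m)
E = 1.8926 eV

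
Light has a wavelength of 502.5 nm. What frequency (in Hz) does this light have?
5.9660e+14 Hz

Using the wave equation: c = fλ

Solving for frequency:
f = c/λ = (3×10⁸ m/s) / (502.5×10⁻⁹ m)
f = 5.9660e+14 Hz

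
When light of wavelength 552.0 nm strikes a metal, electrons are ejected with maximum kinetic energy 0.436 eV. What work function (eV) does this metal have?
1.81 eV

From Einstein's photoelectric equation: KE_max = hf - φ = hc/λ - φ

Rearranging for φ:
φ = hc/λ - KE_max

Calculate photon energy:
E_photon = hc/λ = 2.2461 eV

Therefore:
φ = 2.2461 - 0.436 = 1.81 eV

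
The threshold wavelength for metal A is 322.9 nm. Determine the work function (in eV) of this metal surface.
3.84 eV

At the threshold wavelength, photon energy equals work function:
φ = hc/λ₀

Calculating:
φ = (6.626×10⁻³⁴ J·s)(3×10⁸ m/s) / (322.9×10⁻⁹ m)
φ = 3.84 eV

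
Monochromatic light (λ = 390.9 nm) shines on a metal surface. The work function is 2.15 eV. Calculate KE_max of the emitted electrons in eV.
1.0218 eV

Using Einstein's photoelectric equation: KE_max = hf - φ = hc/λ - φ

First, calculate the photon energy:
E_photon = hc/λ = (6.626×10⁻³⁴ J·s)(3×10⁸ m/s) / (390.9×10⁻⁹ m)
E_photon = 3.1718 eV

Then, the maximum kinetic energy:
KE_max = E_photon - φ = 3.1718 eV - 2.15 eV = 1.0218 eV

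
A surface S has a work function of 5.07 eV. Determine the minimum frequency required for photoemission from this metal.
1.2259e+15 Hz

The threshold frequency is when the photon energy equals the work function:
hf₀ = φ

Solving for f₀:
f₀ = φ/h = (5.07 eV × 1.602×10⁻¹⁹ J/eV) / (6.626×10⁻³⁴ J·s)
f₀ = 1.2259e+15 Hz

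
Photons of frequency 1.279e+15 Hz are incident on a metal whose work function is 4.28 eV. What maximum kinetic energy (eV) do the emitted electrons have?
1.0095 eV

Using Einstein's photoelectric equation: KE_max = hf - φ

First, calculate the photon energy:
E_photon = hf = (6.626×10⁻³⁴ J·s)(1.279e+15 Hz)
E_photon = 5.2895 eV

Then, the maximum kinetic energy:
KE_max = E_photon - φ = 5.2895 eV - 4.28 eV = 1.0095 eV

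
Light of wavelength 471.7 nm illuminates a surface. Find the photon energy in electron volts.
2.6285 eV

Using E = hf = hc/λ:

E = hc/λ = (6.626×10⁻³⁴ J·s)(3×10⁸ m/s) / (471.7×10⁻⁹ m)
E = 2.6285 eV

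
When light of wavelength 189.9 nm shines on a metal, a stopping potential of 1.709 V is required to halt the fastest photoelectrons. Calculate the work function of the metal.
4.82 eV

The stopping potential gives the maximum kinetic energy: KE_max = eV_s = 1.709 eV

From Einstein's photoelectric equation: KE_max = hc/λ - φ
Rearranging: φ = hc/λ - KE_max

Calculate photon energy:
E_photon = hc/λ = (6.626×10⁻³⁴ J·s)(3×10⁸ m/s) / (189.9×10⁻⁹ m) = 6.5289 eV

Therefore:
φ = 6.5289 - 1.709 = 4.82 eV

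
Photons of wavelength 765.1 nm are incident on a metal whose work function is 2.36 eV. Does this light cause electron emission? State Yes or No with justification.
No

For photoemission, the photon energy must exceed the work function.

Photon energy: E = hc/λ = 1.6205 eV
Work function: φ = 2.36 eV

Since E_photon (1.6205 eV) < φ (2.36 eV), photoemission will NOT occur.
The threshold wavelength is λ₀ = hc/φ = 525.4 nm.
Since 765.1 nm > 525.4 nm, the photons lack sufficient energy.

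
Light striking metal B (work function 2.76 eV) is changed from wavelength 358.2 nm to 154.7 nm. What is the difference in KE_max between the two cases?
4.5532 eV

Using Einstein's equation: KE_max = hc/λ - φ

For λ₁ = 358.2 nm:
KE₁ = hc/λ₁ - φ = 3.4613 - 2.76 = 0.7013 eV

For λ₂ = 154.7 nm:
KE₂ = hc/λ₂ - φ = 8.0145 - 2.76 = 5.2545 eV

Change in KE:
ΔKE = KE₂ - KE₁ = 5.2545 - 0.7013 = 4.5532 eV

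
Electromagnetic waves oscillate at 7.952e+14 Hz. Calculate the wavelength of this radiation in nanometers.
377.00 nm

Using the wave equation: c = fλ

Solving for wavelength:
λ = c/f = (3×10⁸ m/s) / (7.952e+14 Hz)
λ = 377.00 nm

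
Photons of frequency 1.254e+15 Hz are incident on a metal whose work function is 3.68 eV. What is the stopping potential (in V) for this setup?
1.5061 V

The stopping potential V_s satisfies: eV_s = KE_max

First, find KE_max using Einstein's equation:
E_photon = hf = (6.626×10⁻³⁴ J·s)(1.254e+15 Hz) = 5.1861 eV
KE_max = E_photon - φ = 5.1861 - 3.68 = 1.5061 eV

Since eV_s = KE_max:
V_s = KE_max/e = 1.5061 V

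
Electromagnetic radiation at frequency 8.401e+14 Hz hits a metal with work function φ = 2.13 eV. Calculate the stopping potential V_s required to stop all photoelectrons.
1.3444 V

The stopping potential V_s satisfies: eV_s = KE_max

First, find KE_max using Einstein's equation:
E_photon = hf = (6.626×10⁻³⁴ J·s)(8.401e+14 Hz) = 3.4744 eV
KE_max = E_photon - φ = 3.4744 - 2.13 = 1.3444 eV

Since eV_s = KE_max:
V_s = KE_max/e = 1.3444 V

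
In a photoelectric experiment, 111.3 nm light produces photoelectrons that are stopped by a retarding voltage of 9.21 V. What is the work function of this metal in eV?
1.93 eV

The stopping potential gives the maximum kinetic energy: KE_max = eV_s = 9.21 eV

From Einstein's photoelectric equation: KE_max = hc/λ - φ
Rearranging: φ = hc/λ - KE_max

Calculate photon energy:
E_photon = hc/λ = (6.626×10⁻³⁴ J·s)(3×10⁸ m/s) / (111.3×10⁻⁹ m) = 11.1396 eV

Therefore:
φ = 11.1396 - 9.21 = 1.93 eV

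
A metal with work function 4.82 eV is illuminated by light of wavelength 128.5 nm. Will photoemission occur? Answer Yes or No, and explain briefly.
Yes

For photoemission, the photon energy must exceed the work function.

Photon energy: E = hc/λ = 9.6486 eV
Work function: φ = 4.82 eV

Since E_photon (9.6486 eV) > φ (4.82 eV), photoemission WILL occur.
The threshold wavelength is λ₀ = hc/φ = 257.2 nm.
Since 128.5 nm < 257.2 nm, the light has sufficient energy.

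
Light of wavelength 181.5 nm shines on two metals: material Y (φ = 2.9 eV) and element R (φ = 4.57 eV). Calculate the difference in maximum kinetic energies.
1.6700 eV

Using KE_max = hc/λ - φ for each metal:

Photon energy: E = hc/λ = 6.8311 eV

For material Y (φ₁ = 2.9 eV):
KE₁ = E - φ₁ = 6.8311 - 2.9 = 3.9311 eV

For element R (φ₂ = 4.57 eV):
KE₂ = E - φ₂ = 6.8311 - 4.57 = 2.2611 eV

Difference:
ΔKE = KE₁ - KE₂ = 3.9311 - 2.2611 = 1.6700 eV

Note: The difference equals the difference in work functions: 4.57 - 2.9 = 1.67 eV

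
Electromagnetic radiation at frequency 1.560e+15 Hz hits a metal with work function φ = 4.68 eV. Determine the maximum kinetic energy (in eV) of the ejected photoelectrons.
1.7716 eV

Using Einstein's photoelectric equation: KE_max = hf - φ

First, calculate the photon energy:
E_photon = hf = (6.626×10⁻³⁴ J·s)(1.560e+15 Hz)
E_photon = 6.4516 eV

Then, the maximum kinetic energy:
KE_max = E_photon - φ = 6.4516 eV - 4.68 eV = 1.7716 eV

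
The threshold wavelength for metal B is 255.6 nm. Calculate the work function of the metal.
4.85 eV

At the threshold wavelength, photon energy equals work function:
φ = hc/λ₀

Calculating:
φ = (6.626×10⁻³⁴ J·s)(3×10⁸ m/s) / (255.6×10⁻⁹ m)
φ = 4.85 eV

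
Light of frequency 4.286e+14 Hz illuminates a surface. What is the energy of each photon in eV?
1.7725 eV

Using E = hf:

E = hf = (6.626×10⁻³⁴ J·s)(4.286e+14 Hz)
E = 1.7725 eV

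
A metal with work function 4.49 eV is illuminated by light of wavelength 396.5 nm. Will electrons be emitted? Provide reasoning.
No

For photoemission, the photon energy must exceed the work function.

Photon energy: E = hc/λ = 3.1270 eV
Work function: φ = 4.49 eV

Since E_photon (3.1270 eV) < φ (4.49 eV), photoemission will NOT occur.
The threshold wavelength is λ₀ = hc/φ = 276.1 nm.
Since 396.5 nm > 276.1 nm, the photons lack sufficient energy.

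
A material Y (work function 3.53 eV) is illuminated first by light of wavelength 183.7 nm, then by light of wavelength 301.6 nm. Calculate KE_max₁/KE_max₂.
5.5420

Using Einstein's equation: KE_max = hc/λ - φ

For λ₁ = 183.7 nm:
E₁ = hc/λ₁ = 6.7493 eV
KE₁ = E₁ - φ = 6.7493 - 3.53 = 3.2193 eV

For λ₂ = 301.6 nm:
E₂ = hc/λ₂ = 4.1109 eV
KE₂ = E₂ - φ = 4.1109 - 3.53 = 0.5809 eV

Ratio: KE₁/KE₂ = 3.2193/0.5809 = 5.5420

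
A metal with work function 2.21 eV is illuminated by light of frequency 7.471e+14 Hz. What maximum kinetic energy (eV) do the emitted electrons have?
0.8798 eV

Using Einstein's photoelectric equation: KE_max = hf - φ

First, calculate the photon energy:
E_photon = hf = (6.626×10⁻³⁴ J·s)(7.471e+14 Hz)
E_photon = 3.0898 eV

Then, the maximum kinetic energy:
KE_max = E_photon - φ = 3.0898 eV - 2.21 eV = 0.8798 eV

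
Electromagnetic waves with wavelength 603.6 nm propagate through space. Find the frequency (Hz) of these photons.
4.9667e+14 Hz

Using the wave equation: c = fλ

Solving for frequency:
f = c/λ = (3×10⁸ m/s) / (603.6×10⁻⁹ m)
f = 4.9667e+14 Hz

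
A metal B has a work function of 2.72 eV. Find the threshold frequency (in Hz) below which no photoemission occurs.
6.5769e+14 Hz

The threshold frequency is when the photon energy equals the work function:
hf₀ = φ

Solving for f₀:
f₀ = φ/h = (2.72 eV × 1.602×10⁻¹⁹ J/eV) / (6.626×10⁻³⁴ J·s)
f₀ = 6.5769e+14 Hz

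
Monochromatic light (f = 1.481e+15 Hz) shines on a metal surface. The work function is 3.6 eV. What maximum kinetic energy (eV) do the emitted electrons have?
2.5249 eV

Using Einstein's photoelectric equation: KE_max = hf - φ

First, calculate the photon energy:
E_photon = hf = (6.626×10⁻³⁴ J·s)(1.481e+15 Hz)
E_photon = 6.1249 eV

Then, the maximum kinetic energy:
KE_max = E_photon - φ = 6.1249 eV - 3.6 eV = 2.5249 eV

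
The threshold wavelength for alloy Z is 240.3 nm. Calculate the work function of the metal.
5.16 eV

At the threshold wavelength, photon energy equals work function:
φ = hc/λ₀

Calculating:
φ = (6.626×10⁻³⁴ J·s)(3×10⁸ m/s) / (240.3×10⁻⁹ m)
φ = 5.16 eV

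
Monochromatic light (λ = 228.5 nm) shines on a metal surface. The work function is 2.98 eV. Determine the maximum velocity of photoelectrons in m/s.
9.2759e+05 m/s

First, find the maximum kinetic energy:
E_photon = hc/λ = 5.4260 eV
KE_max = E_photon - φ = 5.4260 - 2.98 = 2.4460 eV

Convert to Joules: KE_max = 2.4460 × 1.602×10⁻¹⁹ J = 3.9189e-19 J

Then use KE = ½mv² to find velocity:
v = √(2·KE/m) = √(2 × 3.9189e-19 J / 9.109e-31 kg)
v = 9.2759e+05 m/s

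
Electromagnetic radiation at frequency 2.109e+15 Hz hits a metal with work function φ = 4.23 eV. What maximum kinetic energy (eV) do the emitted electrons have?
4.4921 eV

Using Einstein's photoelectric equation: KE_max = hf - φ

First, calculate the photon energy:
E_photon = hf = (6.626×10⁻³⁴ J·s)(2.109e+15 Hz)
E_photon = 8.7221 eV

Then, the maximum kinetic energy:
KE_max = E_photon - φ = 8.7221 eV - 4.23 eV = 4.4921 eV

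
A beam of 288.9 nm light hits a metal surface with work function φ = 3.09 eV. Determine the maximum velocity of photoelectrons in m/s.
6.5014e+05 m/s

First, find the maximum kinetic energy:
E_photon = hc/λ = 4.2916 eV
KE_max = E_photon - φ = 4.2916 - 3.09 = 1.2016 eV

Convert to Joules: KE_max = 1.2016 × 1.602×10⁻¹⁹ J = 1.9252e-19 J

Then use KE = ½mv² to find velocity:
v = √(2·KE/m) = √(2 × 1.9252e-19 J / 9.109e-31 kg)
v = 6.5014e+05 m/s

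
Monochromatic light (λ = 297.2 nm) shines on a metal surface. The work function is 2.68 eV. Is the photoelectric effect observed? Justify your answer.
Yes

For photoemission, the photon energy must exceed the work function.

Photon energy: E = hc/λ = 4.1717 eV
Work function: φ = 2.68 eV

Since E_photon (4.1717 eV) > φ (2.68 eV), photoemission WILL occur.
The threshold wavelength is λ₀ = hc/φ = 462.6 nm.
Since 297.2 nm < 462.6 nm, the light has sufficient energy.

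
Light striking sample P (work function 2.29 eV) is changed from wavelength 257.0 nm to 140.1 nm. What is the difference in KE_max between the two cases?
4.0254 eV

Using Einstein's equation: KE_max = hc/λ - φ

For λ₁ = 257.0 nm:
KE₁ = hc/λ₁ - φ = 4.8243 - 2.29 = 2.5343 eV

For λ₂ = 140.1 nm:
KE₂ = hc/λ₂ - φ = 8.8497 - 2.29 = 6.5597 eV

Change in KE:
ΔKE = KE₂ - KE₁ = 6.5597 - 2.5343 = 4.0254 eV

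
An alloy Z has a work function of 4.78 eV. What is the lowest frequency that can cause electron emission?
1.1558e+15 Hz

The threshold frequency is when the photon energy equals the work function:
hf₀ = φ

Solving for f₀:
f₀ = φ/h = (4.78 eV × 1.602×10⁻¹⁹ J/eV) / (6.626×10⁻³⁴ J·s)
f₀ = 1.1558e+15 Hz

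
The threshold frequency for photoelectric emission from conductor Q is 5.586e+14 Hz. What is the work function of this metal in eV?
2.31 eV

At the threshold frequency, photon energy equals work function:
φ = hf₀

Calculating:
φ = (6.626×10⁻³⁴ J·s)(5.586e+14 Hz)
φ = 2.31 eV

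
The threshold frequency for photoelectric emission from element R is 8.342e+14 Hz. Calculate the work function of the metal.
3.45 eV

At the threshold frequency, photon energy equals work function:
φ = hf₀

Calculating:
φ = (6.626×10⁻³⁴ J·s)(8.342e+14 Hz)
φ = 3.45 eV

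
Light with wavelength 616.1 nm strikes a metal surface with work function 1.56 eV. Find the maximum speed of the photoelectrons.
3.9892e+05 m/s

First, find the maximum kinetic energy:
E_photon = hc/λ = 2.0124 eV
KE_max = E_photon - φ = 2.0124 - 1.56 = 0.4524 eV

Convert to Joules: KE_max = 0.4524 × 1.602×10⁻¹⁹ J = 7.2483e-20 J

Then use KE = ½mv² to find velocity:
v = √(2·KE/m) = √(2 × 7.2483e-20 J / 9.109e-31 kg)
v = 3.9892e+05 m/s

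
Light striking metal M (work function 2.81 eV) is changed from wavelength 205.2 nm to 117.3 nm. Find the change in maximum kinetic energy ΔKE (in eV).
4.5277 eV

Using Einstein's equation: KE_max = hc/λ - φ

For λ₁ = 205.2 nm:
KE₁ = hc/λ₁ - φ = 6.0421 - 2.81 = 3.2321 eV

For λ₂ = 117.3 nm:
KE₂ = hc/λ₂ - φ = 10.5698 - 2.81 = 7.7598 eV

Change in KE:
ΔKE = KE₂ - KE₁ = 7.7598 - 3.2321 = 4.5277 eV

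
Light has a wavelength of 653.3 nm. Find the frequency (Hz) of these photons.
4.5889e+14 Hz

Using the wave equation: c = fλ

Solving for frequency:
f = c/λ = (3×10⁸ m/s) / (653.3×10⁻⁹ m)
f = 4.5889e+14 Hz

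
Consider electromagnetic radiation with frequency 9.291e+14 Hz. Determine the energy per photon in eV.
3.8424 eV

Using E = hf:

E = hf = (6.626×10⁻³⁴ J·s)(9.291e+14 Hz)
E = 3.8424 eV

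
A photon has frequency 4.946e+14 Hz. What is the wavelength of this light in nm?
606.13 nm

Using the wave equation: c = fλ

Solving for wavelength:
λ = c/f = (3×10⁸ m/s) / (4.946e+14 Hz)
λ = 606.13 nm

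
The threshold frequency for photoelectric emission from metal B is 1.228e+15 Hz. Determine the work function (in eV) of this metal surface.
5.08 eV

At the threshold frequency, photon energy equals work function:
φ = hf₀

Calculating:
φ = (6.626×10⁻³⁴ J·s)(1.228e+15 Hz)
φ = 5.08 eV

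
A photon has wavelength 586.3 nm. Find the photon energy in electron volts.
2.1147 eV

Using E = hf = hc/λ:

E = hc/λ = (6.626×10⁻³⁴ J·s)(3×10⁸ m/s) / (586.3×10⁻⁹ m)
E = 2.1147 eV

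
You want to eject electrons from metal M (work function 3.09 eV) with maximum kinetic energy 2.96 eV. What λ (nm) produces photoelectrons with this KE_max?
204.93 nm

From Einstein's equation: KE_max = hc/λ - φ

Rearranging for λ:
hc/λ = KE_max + φ
λ = hc/(KE_max + φ)

Required photon energy:
E_photon = KE_max + φ = 2.96 + 3.09 = 6.05 eV

Required wavelength:
λ = hc/E_photon = (6.626×10⁻³⁴)(3×10⁸) / (6.05 × 1.602×10⁻¹⁹)
λ = 204.93 nm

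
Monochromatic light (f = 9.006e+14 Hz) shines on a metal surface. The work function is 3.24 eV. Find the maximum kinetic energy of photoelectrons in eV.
0.4846 eV

Using Einstein's photoelectric equation: KE_max = hf - φ

First, calculate the photon energy:
E_photon = hf = (6.626×10⁻³⁴ J·s)(9.006e+14 Hz)
E_photon = 3.7246 eV

Then, the maximum kinetic energy:
KE_max = E_photon - φ = 3.7246 eV - 3.24 eV = 0.4846 eV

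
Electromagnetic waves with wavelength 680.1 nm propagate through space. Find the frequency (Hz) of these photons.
4.4081e+14 Hz

Using the wave equation: c = fλ

Solving for frequency:
f = c/λ = (3×10⁸ m/s) / (680.1×10⁻⁹ m)
f = 4.4081e+14 Hz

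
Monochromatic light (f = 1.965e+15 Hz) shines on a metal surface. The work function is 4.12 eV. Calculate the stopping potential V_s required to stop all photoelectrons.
4.0066 V

The stopping potential V_s satisfies: eV_s = KE_max

First, find KE_max using Einstein's equation:
E_photon = hf = (6.626×10⁻³⁴ J·s)(1.965e+15 Hz) = 8.1266 eV
KE_max = E_photon - φ = 8.1266 - 4.12 = 4.0066 eV

Since eV_s = KE_max:
V_s = KE_max/e = 4.0066 V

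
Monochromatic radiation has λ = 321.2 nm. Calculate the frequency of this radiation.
9.3335e+14 Hz

Using the wave equation: c = fλ

Solving for frequency:
f = c/λ = (3×10⁸ m/s) / (321.2×10⁻⁹ m)
f = 9.3335e+14 Hz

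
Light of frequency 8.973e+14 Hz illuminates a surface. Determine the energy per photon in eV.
3.7109 eV

Using E = hf:

E = hf = (6.626×10⁻³⁴ J·s)(8.973e+14 Hz)
E = 3.7109 eV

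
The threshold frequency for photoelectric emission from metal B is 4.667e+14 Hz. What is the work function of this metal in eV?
1.93 eV

At the threshold frequency, photon energy equals work function:
φ = hf₀

Calculating:
φ = (6.626×10⁻³⁴ J·s)(4.667e+14 Hz)
φ = 1.93 eV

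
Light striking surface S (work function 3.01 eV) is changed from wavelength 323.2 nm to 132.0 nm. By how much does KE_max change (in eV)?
5.5566 eV

Using Einstein's equation: KE_max = hc/λ - φ

For λ₁ = 323.2 nm:
KE₁ = hc/λ₁ - φ = 3.8361 - 3.01 = 0.8261 eV

For λ₂ = 132.0 nm:
KE₂ = hc/λ₂ - φ = 9.3927 - 3.01 = 6.3827 eV

Change in KE:
ΔKE = KE₂ - KE₁ = 6.3827 - 0.8261 = 5.5566 eV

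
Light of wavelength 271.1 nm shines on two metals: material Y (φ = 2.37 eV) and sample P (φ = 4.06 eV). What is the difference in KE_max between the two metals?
1.6900 eV

Using KE_max = hc/λ - φ for each metal:

Photon energy: E = hc/λ = 4.5734 eV

For material Y (φ₁ = 2.37 eV):
KE₁ = E - φ₁ = 4.5734 - 2.37 = 2.2034 eV

For sample P (φ₂ = 4.06 eV):
KE₂ = E - φ₂ = 4.5734 - 4.06 = 0.5134 eV

Difference:
ΔKE = KE₁ - KE₂ = 2.2034 - 0.5134 = 1.6900 eV

Note: The difference equals the difference in work functions: 4.06 - 2.37 = 1.69 eV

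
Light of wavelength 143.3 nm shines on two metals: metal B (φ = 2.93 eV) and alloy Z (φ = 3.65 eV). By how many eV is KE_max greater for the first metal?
0.7200 eV

Using KE_max = hc/λ - φ for each metal:

Photon energy: E = hc/λ = 8.6521 eV

For metal B (φ₁ = 2.93 eV):
KE₁ = E - φ₁ = 8.6521 - 2.93 = 5.7221 eV

For alloy Z (φ₂ = 3.65 eV):
KE₂ = E - φ₂ = 8.6521 - 3.65 = 5.0021 eV

Difference:
ΔKE = KE₁ - KE₂ = 5.7221 - 5.0021 = 0.7200 eV

Note: The difference equals the difference in work functions: 3.65 - 2.93 = 0.72 eV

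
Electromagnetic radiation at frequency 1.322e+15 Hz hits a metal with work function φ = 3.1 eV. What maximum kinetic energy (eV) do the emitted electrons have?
2.3674 eV

Using Einstein's photoelectric equation: KE_max = hf - φ

First, calculate the photon energy:
E_photon = hf = (6.626×10⁻³⁴ J·s)(1.322e+15 Hz)
E_photon = 5.4674 eV

Then, the maximum kinetic energy:
KE_max = E_photon - φ = 5.4674 eV - 3.1 eV = 2.3674 eV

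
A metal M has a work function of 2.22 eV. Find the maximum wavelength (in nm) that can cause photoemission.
558.49 nm

The threshold wavelength is when the photon energy equals the work function:
hc/λ₀ = φ

Solving for λ₀:
λ₀ = hc/φ = (6.626×10⁻³⁴ J·s)(3×10⁸ m/s) / (2.22 eV × 1.602×10⁻¹⁹ J/eV)
λ₀ = 558.49 nm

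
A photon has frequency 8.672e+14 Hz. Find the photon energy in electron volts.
3.5865 eV

Using E = hf:

E = hf = (6.626×10⁻³⁴ J·s)(8.672e+14 Hz)
E = 3.5865 eV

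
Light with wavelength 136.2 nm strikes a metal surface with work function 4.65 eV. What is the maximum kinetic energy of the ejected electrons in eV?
4.4531 eV

Using Einstein's photoelectric equation: KE_max = hf - φ = hc/λ - φ

First, calculate the photon energy:
E_photon = hc/λ = (6.626×10⁻³⁴ J·s)(3×10⁸ m/s) / (136.2×10⁻⁹ m)
E_photon = 9.1031 eV

Then, the maximum kinetic energy:
KE_max = E_photon - φ = 9.1031 eV - 4.65 eV = 4.4531 eV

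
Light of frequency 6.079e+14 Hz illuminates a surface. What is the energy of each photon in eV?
2.5141 eV

Using E = hf:

E = hf = (6.626×10⁻³⁴ J·s)(6.079e+14 Hz)
E = 2.5141 eV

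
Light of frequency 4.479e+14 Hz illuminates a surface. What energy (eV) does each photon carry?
1.8524 eV

Using E = hf:

E = hf = (6.626×10⁻³⁴ J·s)(4.479e+14 Hz)
E = 1.8524 eV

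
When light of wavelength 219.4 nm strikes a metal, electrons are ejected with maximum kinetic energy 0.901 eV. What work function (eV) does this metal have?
4.75 eV

From Einstein's photoelectric equation: KE_max = hf - φ = hc/λ - φ

Rearranging for φ:
φ = hc/λ - KE_max

Calculate photon energy:
E_photon = hc/λ = 5.6511 eV

Therefore:
φ = 5.6511 - 0.901 = 4.75 eV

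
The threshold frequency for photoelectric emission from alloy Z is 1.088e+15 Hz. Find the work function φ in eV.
4.50 eV

At the threshold frequency, photon energy equals work function:
φ = hf₀

Calculating:
φ = (6.626×10⁻³⁴ J·s)(1.088e+15 Hz)
φ = 4.50 eV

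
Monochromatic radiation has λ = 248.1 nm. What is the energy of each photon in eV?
4.9973 eV

Using E = hf = hc/λ:

E = hc/λ = (6.626×10⁻³⁴ J·s)(3×10⁸ m/s) / (248.1×10⁻⁹ m)
E = 4.9973 eV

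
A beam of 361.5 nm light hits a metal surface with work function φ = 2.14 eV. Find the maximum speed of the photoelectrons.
6.7355e+05 m/s

First, find the maximum kinetic energy:
E_photon = hc/λ = 3.4297 eV
KE_max = E_photon - φ = 3.4297 - 2.14 = 1.2897 eV

Convert to Joules: KE_max = 1.2897 × 1.602×10⁻¹⁹ J = 2.0664e-19 J

Then use KE = ½mv² to find velocity:
v = √(2·KE/m) = √(2 × 2.0664e-19 J / 9.109e-31 kg)
v = 6.7355e+05 m/s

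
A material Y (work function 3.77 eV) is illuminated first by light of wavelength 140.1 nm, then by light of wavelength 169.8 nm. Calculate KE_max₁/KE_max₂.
1.4383

Using Einstein's equation: KE_max = hc/λ - φ

For λ₁ = 140.1 nm:
E₁ = hc/λ₁ = 8.8497 eV
KE₁ = E₁ - φ = 8.8497 - 3.77 = 5.0797 eV

For λ₂ = 169.8 nm:
E₂ = hc/λ₂ = 7.3018 eV
KE₂ = E₂ - φ = 7.3018 - 3.77 = 3.5318 eV

Ratio: KE₁/KE₂ = 5.0797/3.5318 = 1.4383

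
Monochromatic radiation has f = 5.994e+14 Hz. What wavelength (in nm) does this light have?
500.15 nm

Using the wave equation: c = fλ

Solving for wavelength:
λ = c/f = (3×10⁸ m/s) / (5.994e+14 Hz)
λ = 500.15 nm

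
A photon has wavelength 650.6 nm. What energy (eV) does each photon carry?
1.9057 eV

Using E = hf = hc/λ:

E = hc/λ = (6.626×10⁻³⁴ J·s)(3×10⁸ m/s) / (650.6×10⁻⁹ m)
E = 1.9057 eV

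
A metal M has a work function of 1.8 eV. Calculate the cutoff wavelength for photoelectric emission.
688.80 nm

The threshold wavelength is when the photon energy equals the work function:
hc/λ₀ = φ

Solving for λ₀:
λ₀ = hc/φ = (6.626×10⁻³⁴ J·s)(3×10⁸ m/s) / (1.8 eV × 1.602×10⁻¹⁹ J/eV)
λ₀ = 688.80 nm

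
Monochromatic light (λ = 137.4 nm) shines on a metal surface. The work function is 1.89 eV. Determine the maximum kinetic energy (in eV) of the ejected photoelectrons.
7.1336 eV

Using Einstein's photoelectric equation: KE_max = hf - φ = hc/λ - φ

First, calculate the photon energy:
E_photon = hc/λ = (6.626×10⁻³⁴ J·s)(3×10⁸ m/s) / (137.4×10⁻⁹ m)
E_photon = 9.0236 eV

Then, the maximum kinetic energy:
KE_max = E_photon - φ = 9.0236 eV - 1.89 eV = 7.1336 eV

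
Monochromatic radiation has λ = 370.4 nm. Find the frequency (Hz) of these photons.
8.0937e+14 Hz

Using the wave equation: c = fλ

Solving for frequency:
f = c/λ = (3×10⁸ m/s) / (370.4×10⁻⁹ m)
f = 8.0937e+14 Hz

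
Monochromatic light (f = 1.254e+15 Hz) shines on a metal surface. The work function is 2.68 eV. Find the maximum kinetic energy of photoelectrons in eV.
2.5061 eV

Using Einstein's photoelectric equation: KE_max = hf - φ

First, calculate the photon energy:
E_photon = hf = (6.626×10⁻³⁴ J·s)(1.254e+15 Hz)
E_photon = 5.1861 eV

Then, the maximum kinetic energy:
KE_max = E_photon - φ = 5.1861 eV - 2.68 eV = 2.5061 eV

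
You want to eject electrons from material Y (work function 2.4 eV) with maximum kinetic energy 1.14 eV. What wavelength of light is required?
350.24 nm

From Einstein's equation: KE_max = hc/λ - φ

Rearranging for λ:
hc/λ = KE_max + φ
λ = hc/(KE_max + φ)

Required photon energy:
E_photon = KE_max + φ = 1.14 + 2.4 = 3.54 eV

Required wavelength:
λ = hc/E_photon = (6.626×10⁻³⁴)(3×10⁸) / (3.54 × 1.602×10⁻¹⁹)
λ = 350.24 nm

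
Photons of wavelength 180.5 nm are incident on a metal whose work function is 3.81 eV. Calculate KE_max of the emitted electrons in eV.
3.0589 eV

Using Einstein's photoelectric equation: KE_max = hf - φ = hc/λ - φ

First, calculate the photon energy:
E_photon = hc/λ = (6.626×10⁻³⁴ J·s)(3×10⁸ m/s) / (180.5×10⁻⁹ m)
E_photon = 6.8689 eV

Then, the maximum kinetic energy:
KE_max = E_photon - φ = 6.8689 eV - 3.81 eV = 3.0589 eV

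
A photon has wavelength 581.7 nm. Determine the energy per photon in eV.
2.1314 eV

Using E = hf = hc/λ:

E = hc/λ = (6.626×10⁻³⁴ J·s)(3×10⁸ m/s) / (581.7×10⁻⁹ m)
E = 2.1314 eV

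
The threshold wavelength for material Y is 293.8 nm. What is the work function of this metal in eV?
4.22 eV

At the threshold wavelength, photon energy equals work function:
φ = hc/λ₀

Calculating:
φ = (6.626×10⁻³⁴ J·s)(3×10⁸ m/s) / (293.8×10⁻⁹ m)
φ = 4.22 eV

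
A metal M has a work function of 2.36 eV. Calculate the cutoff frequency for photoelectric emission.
5.7065e+14 Hz

The threshold frequency is when the photon energy equals the work function:
hf₀ = φ

Solving for f₀:
f₀ = φ/h = (2.36 eV × 1.602×10⁻¹⁹ J/eV) / (6.626×10⁻³⁴ J·s)
f₀ = 5.7065e+14 Hz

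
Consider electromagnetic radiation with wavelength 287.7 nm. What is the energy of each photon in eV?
4.3095 eV

Using E = hf = hc/λ:

E = hc/λ = (6.626×10⁻³⁴ J·s)(3×10⁸ m/s) / (287.7×10⁻⁹ m)
E = 4.3095 eV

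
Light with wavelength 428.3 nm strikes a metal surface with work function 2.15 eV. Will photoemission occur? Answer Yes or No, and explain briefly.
Yes

For photoemission, the photon energy must exceed the work function.

Photon energy: E = hc/λ = 2.8948 eV
Work function: φ = 2.15 eV

Since E_photon (2.8948 eV) > φ (2.15 eV), photoemission WILL occur.
The threshold wavelength is λ₀ = hc/φ = 576.7 nm.
Since 428.3 nm < 576.7 nm, the light has sufficient energy.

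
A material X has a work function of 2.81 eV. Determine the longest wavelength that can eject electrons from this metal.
441.22 nm

The threshold wavelength is when the photon energy equals the work function:
hc/λ₀ = φ

Solving for λ₀:
λ₀ = hc/φ = (6.626×10⁻³⁴ J·s)(3×10⁸ m/s) / (2.81 eV × 1.602×10⁻¹⁹ J/eV)
λ₀ = 441.22 nm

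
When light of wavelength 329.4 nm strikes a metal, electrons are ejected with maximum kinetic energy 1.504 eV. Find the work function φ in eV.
2.26 eV

From Einstein's photoelectric equation: KE_max = hf - φ = hc/λ - φ

Rearranging for φ:
φ = hc/λ - KE_max

Calculate photon energy:
E_photon = hc/λ = 3.7639 eV

Therefore:
φ = 3.7639 - 1.504 = 2.26 eV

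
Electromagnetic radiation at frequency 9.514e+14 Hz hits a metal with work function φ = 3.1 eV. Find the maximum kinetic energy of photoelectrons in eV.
0.8347 eV

Using Einstein's photoelectric equation: KE_max = hf - φ

First, calculate the photon energy:
E_photon = hf = (6.626×10⁻³⁴ J·s)(9.514e+14 Hz)
E_photon = 3.9347 eV

Then, the maximum kinetic energy:
KE_max = E_photon - φ = 3.9347 eV - 3.1 eV = 0.8347 eV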